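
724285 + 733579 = 1457864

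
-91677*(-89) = 8159253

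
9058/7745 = 1 + 1313/7745 ≈ 1.17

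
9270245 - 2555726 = 6714519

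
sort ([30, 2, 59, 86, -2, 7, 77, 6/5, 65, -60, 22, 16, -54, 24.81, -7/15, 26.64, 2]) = [-60, -54, -2, -7/15, 6/5, 2, 2, 7, 16, 22, 24.81, 26.64, 30, 59, 65, 77, 86]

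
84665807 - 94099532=-9433725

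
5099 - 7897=-2798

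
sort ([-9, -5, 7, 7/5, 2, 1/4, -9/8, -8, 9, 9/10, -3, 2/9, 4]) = [-9, -8, -5, -3, -9/8, 2/9, 1/4, 9/10, 7/5, 2, 4, 7, 9]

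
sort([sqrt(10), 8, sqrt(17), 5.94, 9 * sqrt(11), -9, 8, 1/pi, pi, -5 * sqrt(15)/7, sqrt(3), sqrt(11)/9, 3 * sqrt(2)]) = [-9, -5 * sqrt(15)/7, 1/pi, sqrt(11)/9, sqrt(3), pi, sqrt(10), sqrt(17), 3 * sqrt(2), 5.94, 8, 8, 9 * sqrt(11)]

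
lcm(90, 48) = 720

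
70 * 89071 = 6234970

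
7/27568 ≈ 0.000254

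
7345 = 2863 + 4482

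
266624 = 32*8332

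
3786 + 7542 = 11328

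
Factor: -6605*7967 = -1*5^1*31^1*257^1*1321^1 = -52622035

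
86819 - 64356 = 22463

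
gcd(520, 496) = 8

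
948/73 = 12 + 72/73 ≈ 12.99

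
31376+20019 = 51395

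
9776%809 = 68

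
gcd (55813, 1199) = 1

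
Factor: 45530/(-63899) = -1*2^1*5^1*11^(-1)*29^1*37^(-1) = -290/407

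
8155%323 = 80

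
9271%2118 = 799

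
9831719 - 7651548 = 2180171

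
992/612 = 248/153 ≈ 1.62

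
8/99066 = 4/49533 ≈ 0.0000808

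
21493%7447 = 6599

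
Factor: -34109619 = -1*3^1*101^1*112573^1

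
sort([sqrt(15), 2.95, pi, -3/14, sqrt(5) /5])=[-3/14, sqrt(5) /5, 2.95, pi, sqrt(15)]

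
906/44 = 453/22 ≈ 20.59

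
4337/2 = 2168 + 1/2 = 2168.50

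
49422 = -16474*(-3)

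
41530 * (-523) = -21720190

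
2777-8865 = -6088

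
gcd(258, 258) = 258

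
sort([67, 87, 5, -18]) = [-18, 5, 67, 87]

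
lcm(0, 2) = 0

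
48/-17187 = -16/5729 ≈ -0.00279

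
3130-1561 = 1569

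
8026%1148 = 1138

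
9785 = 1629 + 8156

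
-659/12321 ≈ -0.0535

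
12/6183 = 4/2061≈0.00194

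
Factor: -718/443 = -1 * 2^1 * 359^1 * 443^(-1) 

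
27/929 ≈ 0.0291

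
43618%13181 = 4075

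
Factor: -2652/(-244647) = 2^2*3^(-2)*41^(-1) = 4/369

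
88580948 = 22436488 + 66144460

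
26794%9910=6974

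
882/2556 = 49/142 ≈ 0.345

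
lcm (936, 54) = 2808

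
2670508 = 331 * 8068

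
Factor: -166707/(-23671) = 3^2*18523^1*23671^(-1)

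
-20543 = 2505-23048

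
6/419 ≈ 0.0143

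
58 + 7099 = 7157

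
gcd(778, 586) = 2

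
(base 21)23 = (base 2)101101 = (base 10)45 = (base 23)1m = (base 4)231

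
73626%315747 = 73626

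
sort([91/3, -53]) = [-53, 91/3]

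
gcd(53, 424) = 53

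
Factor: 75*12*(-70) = -1*2^3*3^2*5^3*7^1 = -63000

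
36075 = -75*(-481)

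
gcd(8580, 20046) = 78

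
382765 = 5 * 76553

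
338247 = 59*5733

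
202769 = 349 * 581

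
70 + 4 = 74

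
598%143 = 26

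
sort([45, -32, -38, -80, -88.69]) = [-88.69, -80, -38, -32, 45]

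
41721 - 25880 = 15841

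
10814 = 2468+8346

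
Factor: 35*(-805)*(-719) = 5^2*7^2*23^1*719^1 = 20257825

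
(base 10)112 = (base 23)4k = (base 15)77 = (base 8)160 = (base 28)40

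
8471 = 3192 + 5279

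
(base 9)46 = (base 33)19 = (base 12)36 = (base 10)42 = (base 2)101010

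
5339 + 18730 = 24069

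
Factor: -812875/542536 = -1 * 2^(-3) * 5^3 * 7^1 * 73^(-1) = -875/584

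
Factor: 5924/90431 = 2^2*11^(-1)*1481^1*8221^(-1)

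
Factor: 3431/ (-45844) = -1 * 2^ (-2) * 47^1 * 157^ (-1) = -47/628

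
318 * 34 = 10812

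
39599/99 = 399 + 98/99 ≈ 399.99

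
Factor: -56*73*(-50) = 2^4*5^2*7^1*73^1 = 204400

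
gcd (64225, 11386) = 1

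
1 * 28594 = 28594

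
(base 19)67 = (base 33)3m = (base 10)121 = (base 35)3g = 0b1111001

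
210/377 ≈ 0.557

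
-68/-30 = 2 + 4/15 ≈ 2.27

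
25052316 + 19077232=44129548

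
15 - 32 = -17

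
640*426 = 272640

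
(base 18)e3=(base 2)11111111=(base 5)2010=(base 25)a5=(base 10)255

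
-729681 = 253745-983426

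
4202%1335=197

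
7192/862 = 3596/431 ≈ 8.34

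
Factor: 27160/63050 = 2^2*5^(-1)*7^1*13^(-1) = 28/65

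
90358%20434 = 8622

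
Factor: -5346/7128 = -1*2^ (-2)*3^1 = -3/4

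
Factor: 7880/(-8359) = -1 * 2^3 * 5^1 * 13^(-1) * 197^1 * 643^(-1)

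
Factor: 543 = 3^1*181^1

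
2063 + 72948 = 75011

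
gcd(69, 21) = 3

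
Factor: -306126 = -1*2^1*3^3*5669^1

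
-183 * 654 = -119682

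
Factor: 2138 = 2^1*1069^1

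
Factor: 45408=2^5 * 3^1 * 11^1 * 43^1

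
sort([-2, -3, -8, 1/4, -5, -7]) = [-8, -7, -5, -3, -2, 1/4]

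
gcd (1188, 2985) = 3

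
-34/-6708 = 17/3354 ≈ 0.00507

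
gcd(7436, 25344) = 44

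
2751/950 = 2 + 851/950 ≈ 2.90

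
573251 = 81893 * 7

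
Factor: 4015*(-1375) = -1*5^4*11^2*73^1 = -5520625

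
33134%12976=7182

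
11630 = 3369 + 8261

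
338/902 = 169/451 ≈ 0.375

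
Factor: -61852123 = -1*37^1*1671679^1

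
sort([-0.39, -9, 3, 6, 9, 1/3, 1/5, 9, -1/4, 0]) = [-9, -0.39, -1/4, 0, 1/5, 1/3, 3, 6, 9, 9]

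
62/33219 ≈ 0.00187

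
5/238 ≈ 0.0210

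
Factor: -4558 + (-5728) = -1*2^1*37^1*139^1 = -10286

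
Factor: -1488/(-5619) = 2^4*31^1*1873^(-1) = 496/1873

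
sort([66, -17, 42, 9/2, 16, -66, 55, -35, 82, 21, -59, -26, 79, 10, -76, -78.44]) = [-78.44, -76, -66, -59, -35, -26, -17, 9/2, 10, 16, 21, 42, 55, 66, 79, 82]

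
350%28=14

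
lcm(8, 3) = 24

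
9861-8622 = 1239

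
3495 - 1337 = 2158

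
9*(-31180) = -280620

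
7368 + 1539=8907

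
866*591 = 511806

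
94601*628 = 59409428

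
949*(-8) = -7592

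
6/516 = 1/86 ≈ 0.0116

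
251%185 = 66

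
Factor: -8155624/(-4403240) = 5^(-1)*31^(-1)*53^(-1)*67^(-1)*1019453^1 = 1019453/550405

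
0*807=0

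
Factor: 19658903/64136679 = 3^(-1) * 11^1 * 431^(-1) * 49603^(-1) * 1787173^1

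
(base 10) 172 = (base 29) 5r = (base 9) 211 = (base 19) 91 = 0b10101100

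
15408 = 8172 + 7236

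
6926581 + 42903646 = 49830227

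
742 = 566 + 176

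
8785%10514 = 8785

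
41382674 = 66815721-25433047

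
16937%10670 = 6267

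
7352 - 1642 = 5710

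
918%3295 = 918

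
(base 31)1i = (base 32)1h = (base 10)49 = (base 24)21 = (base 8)61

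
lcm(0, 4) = 0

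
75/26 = 2 + 23/26 ≈ 2.88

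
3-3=0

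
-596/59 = -10-6/59 ≈ -10.10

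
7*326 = 2282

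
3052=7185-4133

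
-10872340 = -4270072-6602268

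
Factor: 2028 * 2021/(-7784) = -1 * 2^(-1) * 3^1 * 7^(-1) * 13^2 * 43^1 * 47^1 * 139^(-1) = -1024647/1946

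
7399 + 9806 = 17205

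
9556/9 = 1061 + 7/9 ≈ 1061.78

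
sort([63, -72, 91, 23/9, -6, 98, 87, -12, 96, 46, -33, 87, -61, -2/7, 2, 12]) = [-72, -61, -33, -12, -6, -2/7, 2, 23/9, 12, 46, 63, 87, 87, 91, 96, 98]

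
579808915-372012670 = 207796245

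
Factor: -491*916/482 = -1*2^1*229^1*241^(-1)*491^1 = -224878/241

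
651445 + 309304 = 960749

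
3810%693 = 345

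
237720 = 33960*7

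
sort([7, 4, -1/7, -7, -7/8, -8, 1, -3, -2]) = [-8, -7, -3, -2, -7/8, -1/7, 1, 4, 7]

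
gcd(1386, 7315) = 77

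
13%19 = 13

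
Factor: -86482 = -1*2^1*11^1*3931^1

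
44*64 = 2816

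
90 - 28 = 62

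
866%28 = 26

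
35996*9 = 323964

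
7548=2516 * 3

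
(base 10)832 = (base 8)1500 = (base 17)2eg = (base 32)q0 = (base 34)og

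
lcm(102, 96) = 1632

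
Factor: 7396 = 2^2*43^2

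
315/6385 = 63/1277 ≈ 0.0493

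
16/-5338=-8/2669≈-0.00300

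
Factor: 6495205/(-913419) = -1*3^(-2)*5^1*13^(-1)*37^(-1)*211^(-1)*1299041^1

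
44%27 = 17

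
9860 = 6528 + 3332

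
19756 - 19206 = 550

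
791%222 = 125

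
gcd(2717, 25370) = 1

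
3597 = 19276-15679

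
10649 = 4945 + 5704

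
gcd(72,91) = 1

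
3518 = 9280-5762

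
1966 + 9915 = 11881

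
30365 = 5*6073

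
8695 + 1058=9753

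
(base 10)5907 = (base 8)13423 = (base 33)5e0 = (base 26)8j5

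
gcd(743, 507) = 1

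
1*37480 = 37480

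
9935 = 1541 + 8394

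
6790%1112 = 118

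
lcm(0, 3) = 0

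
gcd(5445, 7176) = 3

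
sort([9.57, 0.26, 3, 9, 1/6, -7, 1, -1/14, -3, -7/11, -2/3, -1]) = [-7, -3, -1, -2/3, -7/11, -1/14, 1/6, 0.26, 1, 3, 9, 9.57]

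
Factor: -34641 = -1 * 3^3 * 1283^1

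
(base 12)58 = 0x44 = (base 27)2e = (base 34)20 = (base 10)68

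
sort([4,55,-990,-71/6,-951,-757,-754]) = [-990,-951,-757,-754,-71/6,4,55]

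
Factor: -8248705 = -1 * 5^1 * 67^1 * 24623^1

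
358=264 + 94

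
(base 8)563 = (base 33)b8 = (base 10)371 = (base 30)cb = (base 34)av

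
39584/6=6597 + 1/3 ≈ 6597.33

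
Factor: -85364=-1 * 2^2 * 21341^1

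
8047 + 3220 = 11267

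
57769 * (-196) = -11322724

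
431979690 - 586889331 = -154909641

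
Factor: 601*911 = 601^1*911^1 = 547511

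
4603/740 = 6 + 163/740 ≈ 6.22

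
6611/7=944 + 3/7 ≈ 944.43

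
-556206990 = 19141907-575348897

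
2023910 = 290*6979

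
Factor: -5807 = -1*5807^1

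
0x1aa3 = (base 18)130f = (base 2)1101010100011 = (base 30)7h9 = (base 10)6819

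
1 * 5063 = 5063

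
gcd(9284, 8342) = 2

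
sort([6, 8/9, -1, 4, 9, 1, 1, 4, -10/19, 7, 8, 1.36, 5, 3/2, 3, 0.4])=[-1, -10/19, 0.4, 8/9, 1, 1, 1.36, 3/2, 3, 4, 4, 5, 6, 7, 8, 9]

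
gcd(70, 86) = 2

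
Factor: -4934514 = -1*2^1*3^1*13^1*41^1*1543^1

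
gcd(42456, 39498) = 174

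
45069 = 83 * 543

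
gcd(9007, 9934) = 1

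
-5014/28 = -179 - 1/14 ≈ -179.07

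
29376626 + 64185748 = 93562374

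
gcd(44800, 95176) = 8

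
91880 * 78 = 7166640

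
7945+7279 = 15224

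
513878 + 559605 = 1073483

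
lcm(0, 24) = 0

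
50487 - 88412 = -37925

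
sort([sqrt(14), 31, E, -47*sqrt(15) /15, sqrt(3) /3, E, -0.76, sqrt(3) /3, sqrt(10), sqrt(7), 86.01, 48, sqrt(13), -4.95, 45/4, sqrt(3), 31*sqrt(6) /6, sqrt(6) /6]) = [-47*sqrt(15) /15, -4.95, -0.76, sqrt(6) /6, sqrt(3) /3, sqrt(3) /3, sqrt(3), sqrt(7), E, E, sqrt(10), sqrt(13), sqrt(14), 45/4, 31*sqrt(6) /6, 31, 48, 86.01]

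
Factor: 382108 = 2^2 * 95527^1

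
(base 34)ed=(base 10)489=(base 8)751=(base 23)l6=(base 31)fo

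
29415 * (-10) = -294150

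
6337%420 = 37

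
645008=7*92144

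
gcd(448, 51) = 1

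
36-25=11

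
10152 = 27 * 376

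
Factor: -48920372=-1 * 2^2 * 12230093^1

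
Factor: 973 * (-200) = -1 * 2^3 * 5^2 * 7^1 * 139^1 = -194600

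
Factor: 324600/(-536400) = -1*2^(-1)*3^(-1)*149^(-1)*541^1 = -541/894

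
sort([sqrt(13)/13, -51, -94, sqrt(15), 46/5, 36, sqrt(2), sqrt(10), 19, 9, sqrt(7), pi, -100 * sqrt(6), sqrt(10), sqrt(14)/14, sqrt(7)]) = [-100 * sqrt(6), -94, -51, sqrt(14)/14, sqrt(13)/13, sqrt(2), sqrt(7), sqrt(7), pi, sqrt(10), sqrt(10), sqrt(15), 9, 46/5, 19, 36]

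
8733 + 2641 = 11374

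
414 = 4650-4236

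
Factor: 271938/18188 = 2^(-1)*3^1*61^1*743^1*4547^(-1) = 135969/9094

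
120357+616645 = 737002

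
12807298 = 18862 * 679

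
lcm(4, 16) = 16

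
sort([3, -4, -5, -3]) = [-5, -4, -3, 3]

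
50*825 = 41250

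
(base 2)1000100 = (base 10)68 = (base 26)2g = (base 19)3b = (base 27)2e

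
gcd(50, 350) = 50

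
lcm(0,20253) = 0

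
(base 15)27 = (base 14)29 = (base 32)15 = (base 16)25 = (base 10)37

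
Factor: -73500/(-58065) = 2^2*5^2*79^(-1) = 100/79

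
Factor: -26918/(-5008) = 2^(-3)*43^1 = 43/8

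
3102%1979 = 1123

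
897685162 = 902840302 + -5155140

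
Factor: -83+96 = 13^1 = 13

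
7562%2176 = 1034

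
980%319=23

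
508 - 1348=-840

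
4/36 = 1/9 ≈ 0.111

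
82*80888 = 6632816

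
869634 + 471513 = 1341147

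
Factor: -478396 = -1*2^2*199^1*601^1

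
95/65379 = 5/3441 ≈ 0.00145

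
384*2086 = 801024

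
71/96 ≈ 0.740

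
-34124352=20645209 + -54769561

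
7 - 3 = 4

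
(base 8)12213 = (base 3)21012210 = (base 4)1102023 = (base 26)7k7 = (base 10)5259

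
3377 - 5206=-1829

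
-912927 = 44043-956970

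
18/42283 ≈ 0.000426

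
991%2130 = 991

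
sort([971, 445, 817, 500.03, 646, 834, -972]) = [-972, 445, 500.03, 646, 817, 834, 971]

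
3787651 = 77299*49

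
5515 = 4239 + 1276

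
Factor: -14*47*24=-1*2^4*3^1*7^1*47^1=-15792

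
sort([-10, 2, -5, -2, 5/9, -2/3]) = [-10, -5, -2, -2/3, 5/9, 2]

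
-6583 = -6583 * 1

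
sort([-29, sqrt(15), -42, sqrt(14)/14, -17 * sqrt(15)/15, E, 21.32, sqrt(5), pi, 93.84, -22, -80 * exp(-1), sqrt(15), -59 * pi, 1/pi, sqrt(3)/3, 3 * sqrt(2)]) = [-59 * pi, -42, -80 * exp(-1), -29, -22, -17 * sqrt(15)/15, sqrt(14)/14, 1/pi, sqrt(3)/3, sqrt(5), E, pi, sqrt(15), sqrt(15), 3 * sqrt(2), 21.32, 93.84]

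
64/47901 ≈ 0.00134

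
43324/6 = 7220 + 2/3≈7220.67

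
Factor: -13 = -1 * 13^1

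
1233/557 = 2 + 119/557 ≈ 2.21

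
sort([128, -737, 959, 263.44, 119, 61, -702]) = [-737, -702, 61, 119, 128, 263.44, 959]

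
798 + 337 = 1135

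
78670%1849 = 1012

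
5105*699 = 3568395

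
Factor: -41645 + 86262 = 44617^1 = 44617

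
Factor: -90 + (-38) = -1*2^7 = -128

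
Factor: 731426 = 2^1*229^1*1597^1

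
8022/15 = 2674/5 = 534.80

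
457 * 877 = 400789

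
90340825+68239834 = 158580659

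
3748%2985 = 763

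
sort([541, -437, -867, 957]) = [-867, -437, 541, 957]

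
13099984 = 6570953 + 6529031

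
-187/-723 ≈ 0.259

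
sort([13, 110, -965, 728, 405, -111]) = [-965, -111, 13, 110, 405, 728]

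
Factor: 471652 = 2^2*61^1*1933^1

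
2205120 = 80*27564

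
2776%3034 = 2776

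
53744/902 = 59 + 263/451 ≈ 59.58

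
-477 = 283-760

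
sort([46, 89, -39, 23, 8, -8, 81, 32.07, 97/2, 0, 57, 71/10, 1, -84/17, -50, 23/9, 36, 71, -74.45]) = [-74.45, -50, -39, -8, -84/17, 0, 1, 23/9, 71/10, 8, 23, 32.07, 36, 46, 97/2, 57, 71, 81, 89]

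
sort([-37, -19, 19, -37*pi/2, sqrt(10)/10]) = [-37*pi/2, -37, -19, sqrt(10)/10, 19]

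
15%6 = 3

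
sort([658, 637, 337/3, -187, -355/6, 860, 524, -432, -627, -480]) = [-627, -480, -432, -187, -355/6, 337/3, 524, 637, 658, 860]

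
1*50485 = 50485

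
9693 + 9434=19127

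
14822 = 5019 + 9803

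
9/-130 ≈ -0.0692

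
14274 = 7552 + 6722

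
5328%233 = 202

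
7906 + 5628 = 13534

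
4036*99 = 399564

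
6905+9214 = 16119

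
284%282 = 2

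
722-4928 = -4206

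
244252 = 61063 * 4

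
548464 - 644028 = -95564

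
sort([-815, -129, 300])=[-815, -129, 300]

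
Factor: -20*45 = -1*2^2*3^2*5^2 = -900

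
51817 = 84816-32999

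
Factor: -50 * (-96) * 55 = 2^6 * 3^1 * 5^3 * 11^1 = 264000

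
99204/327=33068/109 ≈ 303.38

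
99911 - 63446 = 36465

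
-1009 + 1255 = 246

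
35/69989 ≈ 0.000500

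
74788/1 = 74788 = 74788.00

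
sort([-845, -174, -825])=[-845, -825, -174]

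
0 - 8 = -8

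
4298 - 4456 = -158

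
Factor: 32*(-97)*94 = -1*2^6*47^1*97^1 = -291776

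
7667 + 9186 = 16853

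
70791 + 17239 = 88030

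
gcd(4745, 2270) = 5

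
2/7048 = 1/3524 ≈ 0.000284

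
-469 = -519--50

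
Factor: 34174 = 2^1 * 7^1 * 2441^1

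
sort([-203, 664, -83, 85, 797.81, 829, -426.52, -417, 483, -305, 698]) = [-426.52, -417, -305, -203, -83, 85, 483, 664, 698, 797.81, 829]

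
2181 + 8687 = 10868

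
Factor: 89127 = 3^3*3301^1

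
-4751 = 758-5509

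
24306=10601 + 13705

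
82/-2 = -41 = -41.00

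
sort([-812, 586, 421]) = [-812, 421, 586]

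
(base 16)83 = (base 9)155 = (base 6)335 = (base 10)131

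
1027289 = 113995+913294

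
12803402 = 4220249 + 8583153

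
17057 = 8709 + 8348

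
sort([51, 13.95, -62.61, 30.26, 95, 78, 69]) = [-62.61, 13.95, 30.26, 51, 69, 78, 95]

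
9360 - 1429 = 7931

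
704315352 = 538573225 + 165742127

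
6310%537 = 403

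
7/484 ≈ 0.0145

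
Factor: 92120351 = 727^1 * 126713^1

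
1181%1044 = 137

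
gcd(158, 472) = 2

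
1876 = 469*4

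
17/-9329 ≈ -0.00182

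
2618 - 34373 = -31755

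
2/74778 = 1/37389 ≈ 0.0000267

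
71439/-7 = -10205-4/7 ≈ -10205.57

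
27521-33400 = -5879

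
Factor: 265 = 5^1 * 53^1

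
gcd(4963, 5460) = 7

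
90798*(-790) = -71730420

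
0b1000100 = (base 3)2112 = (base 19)3b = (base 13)53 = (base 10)68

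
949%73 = 0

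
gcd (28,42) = 14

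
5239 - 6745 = -1506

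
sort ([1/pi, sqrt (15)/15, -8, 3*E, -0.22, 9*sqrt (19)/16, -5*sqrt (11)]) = [-5*sqrt (11), -8, -0.22, sqrt (15)/15, 1/pi, 9*sqrt (19)/16, 3*E]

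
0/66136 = 0 = 0.00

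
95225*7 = 666575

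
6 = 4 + 2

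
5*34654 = 173270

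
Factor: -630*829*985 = -1*2^1*3^2*5^2*7^1*197^1*829^1 = -514435950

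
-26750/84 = -318 - 19/42 ≈ -318.45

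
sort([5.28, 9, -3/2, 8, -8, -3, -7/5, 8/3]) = [-8, -3, -3/2, -7/5, 8/3, 5.28, 8, 9]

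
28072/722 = 14036/361 ≈ 38.88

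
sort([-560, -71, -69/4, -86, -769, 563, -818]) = [-818, -769, -560, -86, -71, -69/4, 563]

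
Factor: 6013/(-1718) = -1*2^(-1)*7^1 = -7/2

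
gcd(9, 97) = 1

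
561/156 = 187/52 ≈ 3.60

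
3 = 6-3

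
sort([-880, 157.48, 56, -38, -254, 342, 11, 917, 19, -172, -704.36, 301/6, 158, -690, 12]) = [-880, -704.36, -690, -254, -172, -38, 11, 12, 19, 301/6, 56, 157.48, 158, 342, 917]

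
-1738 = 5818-7556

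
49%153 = 49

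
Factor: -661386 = -1*2^1*3^1*11^2*911^1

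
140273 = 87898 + 52375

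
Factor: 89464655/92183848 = 2^ (-3) * 5^1 * 7^1 * 2556133^1 * 11522981^ (-1)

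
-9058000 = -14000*647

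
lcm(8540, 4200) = 256200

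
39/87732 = 13/29244 ≈ 0.000445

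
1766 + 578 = 2344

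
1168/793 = 1+375/793 ≈ 1.47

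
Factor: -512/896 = -1 * 2^2 * 7^(-1) = -4/7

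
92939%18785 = 17799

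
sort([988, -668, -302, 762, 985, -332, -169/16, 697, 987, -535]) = [-668, -535, -332, -302, -169/16, 697, 762, 985, 987, 988]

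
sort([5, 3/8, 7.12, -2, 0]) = [-2, 0, 3/8, 5, 7.12]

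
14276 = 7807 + 6469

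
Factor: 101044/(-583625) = -1*2^2*5^(-3)*7^(-1)*23^(-1)*29^(-1)*25261^1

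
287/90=3+17/90 ≈ 3.19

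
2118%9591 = 2118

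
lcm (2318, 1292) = 78812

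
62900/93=676 + 32/93 ≈ 676.34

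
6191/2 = 3095 + 1/2 = 3095.50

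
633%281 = 71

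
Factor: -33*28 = -1*2^2*3^1*7^1*11^1 = -924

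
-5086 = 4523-9609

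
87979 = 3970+84009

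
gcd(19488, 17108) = 28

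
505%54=19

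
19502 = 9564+9938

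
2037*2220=4522140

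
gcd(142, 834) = 2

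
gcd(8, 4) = 4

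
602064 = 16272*37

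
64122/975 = 65 + 249/325 ≈ 65.77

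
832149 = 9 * 92461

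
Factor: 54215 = 5^1 * 7^1 * 1549^1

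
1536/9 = 512/3 ≈ 170.67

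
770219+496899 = 1267118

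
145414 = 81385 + 64029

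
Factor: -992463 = -1 * 3^1 * 330821^1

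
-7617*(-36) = 274212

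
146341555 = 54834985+91506570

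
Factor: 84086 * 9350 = 2^2 * 5^2 * 11^1 * 17^1 * 42043^1 = 786204100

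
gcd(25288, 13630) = 58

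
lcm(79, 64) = 5056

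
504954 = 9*56106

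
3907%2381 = 1526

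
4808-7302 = -2494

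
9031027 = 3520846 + 5510181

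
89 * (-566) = -50374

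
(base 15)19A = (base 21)HD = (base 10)370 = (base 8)562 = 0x172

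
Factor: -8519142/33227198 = -1*3^1*17^5*113^(-1)*233^(-1)*631^(-1) = -4259571/16613599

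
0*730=0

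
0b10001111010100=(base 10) 9172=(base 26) dek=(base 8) 21724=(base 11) 6989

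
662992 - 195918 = 467074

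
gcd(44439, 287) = 1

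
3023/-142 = -21 - 41/142 ≈ -21.29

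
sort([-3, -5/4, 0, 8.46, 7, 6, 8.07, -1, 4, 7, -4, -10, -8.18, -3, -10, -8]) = [-10, -10, -8.18, -8, -4, -3, -3, -5/4, -1, 0, 4, 6, 7, 7, 8.07, 8.46]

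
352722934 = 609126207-256403273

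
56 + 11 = 67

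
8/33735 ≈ 0.000237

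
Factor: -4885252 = -1 * 2^2 * 131^1 * 9323^1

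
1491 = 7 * 213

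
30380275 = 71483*425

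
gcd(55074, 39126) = 6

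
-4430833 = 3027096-7457929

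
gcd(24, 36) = 12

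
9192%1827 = 57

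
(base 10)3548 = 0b110111011100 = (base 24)63k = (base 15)10b8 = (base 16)ddc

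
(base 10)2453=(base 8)4625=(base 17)885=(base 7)10103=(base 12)1505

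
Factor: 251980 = 2^2 * 5^1 * 43^1 * 293^1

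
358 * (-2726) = -975908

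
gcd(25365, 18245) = 445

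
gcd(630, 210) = 210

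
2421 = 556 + 1865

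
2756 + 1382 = 4138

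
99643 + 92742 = 192385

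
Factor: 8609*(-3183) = -1*3^1*1061^1*8609^1 = -27402447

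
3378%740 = 418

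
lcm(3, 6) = 6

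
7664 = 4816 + 2848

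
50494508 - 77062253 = -26567745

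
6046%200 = 46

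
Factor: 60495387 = 3^1 * 20165129^1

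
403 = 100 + 303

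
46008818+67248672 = 113257490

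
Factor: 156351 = 3^1*13^1*19^1*211^1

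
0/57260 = 0 = 0.00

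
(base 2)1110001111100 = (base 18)1492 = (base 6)53432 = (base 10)7292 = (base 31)7i7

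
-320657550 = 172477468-493135018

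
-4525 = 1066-5591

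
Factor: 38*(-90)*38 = -1*2^3*3^2*5^1*19^2 = -129960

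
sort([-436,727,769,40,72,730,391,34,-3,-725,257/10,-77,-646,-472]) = [-725,-646,-472,-436,-77,-3,257/10,34,40,72,391,727,730,769]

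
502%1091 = 502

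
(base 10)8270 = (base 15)26b5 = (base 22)h1k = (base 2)10000001001110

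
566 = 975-409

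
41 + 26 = 67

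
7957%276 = 229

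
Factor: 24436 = 2^2*41^1*149^1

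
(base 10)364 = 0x16c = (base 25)ee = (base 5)2424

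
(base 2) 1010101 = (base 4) 1111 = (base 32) 2l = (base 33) 2j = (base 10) 85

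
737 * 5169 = 3809553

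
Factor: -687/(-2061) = 3^(-1) = 1/3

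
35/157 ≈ 0.223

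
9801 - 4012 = 5789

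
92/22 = 4 + 2/11 ≈ 4.18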